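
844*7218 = 6091992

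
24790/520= 2479/52 = 47.67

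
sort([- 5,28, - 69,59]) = [ - 69,- 5, 28,59]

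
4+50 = 54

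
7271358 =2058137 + 5213221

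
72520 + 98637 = 171157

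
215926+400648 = 616574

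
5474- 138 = 5336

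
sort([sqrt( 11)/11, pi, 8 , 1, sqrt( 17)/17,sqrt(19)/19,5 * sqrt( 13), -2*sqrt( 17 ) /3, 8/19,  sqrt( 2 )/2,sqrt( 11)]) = [ - 2 *sqrt (17)/3, sqrt( 19) /19 , sqrt( 17) /17, sqrt( 11)/11,  8/19,sqrt(2 ) /2,  1,pi,sqrt( 11), 8,5*sqrt( 13) ] 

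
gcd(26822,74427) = 1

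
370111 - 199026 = 171085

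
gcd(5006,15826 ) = 2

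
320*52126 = 16680320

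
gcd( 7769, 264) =1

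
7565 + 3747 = 11312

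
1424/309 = 1424/309 = 4.61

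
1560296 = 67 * 23288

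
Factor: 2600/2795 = 40/43 = 2^3*5^1*43^( - 1)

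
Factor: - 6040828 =  -  2^2 *1510207^1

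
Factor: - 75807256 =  - 2^3*7^1 * 1353701^1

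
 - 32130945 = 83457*( - 385 )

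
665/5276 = 665/5276 = 0.13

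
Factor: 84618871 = 31^1*383^1*7127^1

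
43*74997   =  3224871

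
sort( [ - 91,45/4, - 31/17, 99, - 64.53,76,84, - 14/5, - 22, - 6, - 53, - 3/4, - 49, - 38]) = [  -  91,  -  64.53 , - 53, - 49, - 38, - 22, - 6  ,-14/5, - 31/17, - 3/4,45/4,76,84,99]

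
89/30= 89/30  =  2.97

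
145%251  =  145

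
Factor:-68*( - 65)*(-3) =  - 13260 = - 2^2*3^1*5^1*13^1*17^1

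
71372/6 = 35686/3 = 11895.33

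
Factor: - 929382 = - 2^1*3^1  *154897^1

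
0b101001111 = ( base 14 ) 19d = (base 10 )335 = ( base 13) 1CA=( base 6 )1315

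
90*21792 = 1961280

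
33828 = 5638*6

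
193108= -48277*( - 4)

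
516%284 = 232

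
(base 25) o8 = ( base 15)2A8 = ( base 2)1001100000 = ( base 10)608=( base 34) HU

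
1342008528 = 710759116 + 631249412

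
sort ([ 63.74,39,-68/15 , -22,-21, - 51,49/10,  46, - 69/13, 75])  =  [-51, - 22, -21, - 69/13, - 68/15, 49/10,39,  46, 63.74 , 75 ] 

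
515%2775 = 515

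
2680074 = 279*9606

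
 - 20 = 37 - 57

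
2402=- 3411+5813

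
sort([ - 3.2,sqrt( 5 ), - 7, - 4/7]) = [ -7, - 3.2, - 4/7 , sqrt(  5)]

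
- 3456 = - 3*1152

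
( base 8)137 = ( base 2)1011111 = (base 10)95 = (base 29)38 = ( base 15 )65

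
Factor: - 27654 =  - 2^1*3^1*11^1*419^1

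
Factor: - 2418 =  - 2^1*3^1*13^1*31^1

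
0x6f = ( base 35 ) 36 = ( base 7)216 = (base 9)133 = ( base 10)111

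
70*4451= 311570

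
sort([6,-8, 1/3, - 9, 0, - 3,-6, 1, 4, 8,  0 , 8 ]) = [ - 9 , - 8, - 6 , -3, 0,0, 1/3,1, 4,6,8, 8 ]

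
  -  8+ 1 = -7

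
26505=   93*285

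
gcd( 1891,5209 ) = 1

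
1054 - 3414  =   - 2360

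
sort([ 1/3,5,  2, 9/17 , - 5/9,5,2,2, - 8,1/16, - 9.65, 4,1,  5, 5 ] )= [-9.65 , - 8,-5/9,1/16,1/3, 9/17, 1,2,2, 2, 4, 5 , 5, 5,5]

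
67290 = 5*13458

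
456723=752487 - 295764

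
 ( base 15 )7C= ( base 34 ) 3f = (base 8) 165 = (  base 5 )432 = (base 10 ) 117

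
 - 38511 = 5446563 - 5485074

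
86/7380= 43/3690 = 0.01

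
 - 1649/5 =- 330 + 1/5 = - 329.80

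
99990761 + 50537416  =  150528177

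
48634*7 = 340438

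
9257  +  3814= 13071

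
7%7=0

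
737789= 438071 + 299718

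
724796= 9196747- 8471951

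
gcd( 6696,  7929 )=9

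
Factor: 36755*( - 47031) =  - 1728624405 = - 3^1 * 5^1*61^1* 257^1*7351^1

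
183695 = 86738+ 96957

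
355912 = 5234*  68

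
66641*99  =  6597459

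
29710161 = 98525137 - 68814976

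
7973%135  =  8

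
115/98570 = 23/19714= 0.00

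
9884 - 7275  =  2609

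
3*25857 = 77571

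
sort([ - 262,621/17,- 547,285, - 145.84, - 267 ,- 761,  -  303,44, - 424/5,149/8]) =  [ - 761, - 547, - 303, - 267, - 262 , - 145.84, - 424/5,149/8,  621/17,44, 285]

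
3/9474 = 1/3158=0.00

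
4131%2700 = 1431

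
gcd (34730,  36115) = 5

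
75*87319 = 6548925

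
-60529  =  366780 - 427309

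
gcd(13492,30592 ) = 4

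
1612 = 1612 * 1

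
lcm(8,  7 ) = 56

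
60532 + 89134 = 149666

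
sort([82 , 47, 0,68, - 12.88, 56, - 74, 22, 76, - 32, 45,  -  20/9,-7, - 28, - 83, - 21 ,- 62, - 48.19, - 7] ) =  [  -  83,-74, - 62, - 48.19, - 32, - 28, - 21, - 12.88, - 7, - 7, - 20/9,0 , 22 , 45,47,56,68,76,82 ]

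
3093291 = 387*7993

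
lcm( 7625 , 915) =22875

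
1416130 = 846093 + 570037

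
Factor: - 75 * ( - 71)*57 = 303525 = 3^2*5^2*19^1 * 71^1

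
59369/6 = 9894 + 5/6 = 9894.83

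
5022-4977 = 45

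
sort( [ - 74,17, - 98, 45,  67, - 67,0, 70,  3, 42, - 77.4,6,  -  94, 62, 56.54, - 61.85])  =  [-98, - 94, - 77.4, - 74, - 67, - 61.85, 0,  3, 6,17, 42,45,56.54,62 , 67,70 ] 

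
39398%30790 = 8608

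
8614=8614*1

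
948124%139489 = 111190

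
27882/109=255 + 87/109 = 255.80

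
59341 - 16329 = 43012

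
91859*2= 183718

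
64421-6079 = 58342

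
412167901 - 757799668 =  - 345631767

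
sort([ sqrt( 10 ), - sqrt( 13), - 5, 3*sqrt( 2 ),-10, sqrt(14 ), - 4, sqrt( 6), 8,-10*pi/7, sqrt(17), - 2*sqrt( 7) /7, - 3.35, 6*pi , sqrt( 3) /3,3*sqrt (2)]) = [ - 10, - 5, - 10*pi/7, - 4,-sqrt( 13 ), - 3.35, - 2 * sqrt(7 ) /7 , sqrt( 3 )/3 , sqrt(6), sqrt( 10), sqrt(14 ),  sqrt( 17), 3*sqrt( 2), 3*sqrt( 2), 8, 6*pi ]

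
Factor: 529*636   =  2^2 * 3^1 *23^2 * 53^1 =336444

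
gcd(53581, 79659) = 1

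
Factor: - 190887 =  - 3^1*63629^1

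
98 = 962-864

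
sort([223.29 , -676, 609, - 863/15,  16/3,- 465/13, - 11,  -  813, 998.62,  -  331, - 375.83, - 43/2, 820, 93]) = [ - 813, - 676,-375.83 ,-331,-863/15, - 465/13,  -  43/2, - 11,16/3, 93, 223.29, 609,820,998.62]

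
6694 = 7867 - 1173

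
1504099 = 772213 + 731886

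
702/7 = 100 + 2/7 = 100.29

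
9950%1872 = 590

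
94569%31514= 27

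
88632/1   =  88632 = 88632.00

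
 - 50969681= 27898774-78868455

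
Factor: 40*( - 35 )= -1400 = - 2^3*5^2*7^1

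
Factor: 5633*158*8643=7692391002=2^1*3^1 * 43^2*67^1*79^1*131^1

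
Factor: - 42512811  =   - 3^1*11^1*29^1 * 31^1*  1433^1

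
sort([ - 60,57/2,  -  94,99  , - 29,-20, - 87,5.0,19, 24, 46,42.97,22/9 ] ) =[ - 94 , - 87 , - 60,-29, - 20,22/9,5.0,19, 24, 57/2,42.97 , 46, 99]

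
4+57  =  61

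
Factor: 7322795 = 5^1*1464559^1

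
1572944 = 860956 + 711988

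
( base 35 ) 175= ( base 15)685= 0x5c3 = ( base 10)1475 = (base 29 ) 1LP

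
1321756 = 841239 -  - 480517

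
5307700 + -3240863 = 2066837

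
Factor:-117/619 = -3^2*13^1*619^( - 1) 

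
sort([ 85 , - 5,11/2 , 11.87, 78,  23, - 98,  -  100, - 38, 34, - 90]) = [ - 100, - 98 , - 90, - 38, - 5,11/2,11.87,23, 34, 78 , 85]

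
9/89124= 3/29708 = 0.00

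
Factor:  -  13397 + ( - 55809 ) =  - 69206 = - 2^1 * 34603^1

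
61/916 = 61/916 = 0.07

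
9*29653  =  266877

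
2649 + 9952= 12601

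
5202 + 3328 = 8530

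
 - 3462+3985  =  523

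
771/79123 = 771/79123 = 0.01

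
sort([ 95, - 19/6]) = [-19/6, 95] 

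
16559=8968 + 7591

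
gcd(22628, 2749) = 1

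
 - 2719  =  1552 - 4271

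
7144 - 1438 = 5706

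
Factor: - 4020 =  - 2^2 * 3^1*5^1*67^1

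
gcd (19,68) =1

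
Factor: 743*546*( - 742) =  - 2^2*3^1*7^2*13^1 * 53^1*743^1 = - 301013076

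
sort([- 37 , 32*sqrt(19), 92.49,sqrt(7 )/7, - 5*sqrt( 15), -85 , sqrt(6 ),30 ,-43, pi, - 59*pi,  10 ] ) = [ -59*pi,-85, - 43, - 37,-5 * sqrt( 15 ),  sqrt ( 7 ) /7, sqrt( 6),pi, 10, 30, 92.49, 32*sqrt ( 19 )]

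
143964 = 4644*31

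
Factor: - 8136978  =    -  2^1 * 3^1*19^1*137^1*521^1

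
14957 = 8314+6643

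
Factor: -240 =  - 2^4*3^1*5^1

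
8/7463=8/7463 = 0.00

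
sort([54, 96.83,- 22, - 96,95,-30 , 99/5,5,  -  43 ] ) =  [ - 96,-43, - 30,-22,5, 99/5,54,95,96.83 ] 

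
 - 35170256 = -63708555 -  - 28538299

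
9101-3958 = 5143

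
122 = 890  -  768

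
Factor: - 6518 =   -  2^1*3259^1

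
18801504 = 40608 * 463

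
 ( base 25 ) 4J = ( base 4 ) 1313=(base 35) 3e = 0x77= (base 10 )119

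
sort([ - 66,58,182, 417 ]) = [-66, 58  ,  182, 417]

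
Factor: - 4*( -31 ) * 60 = 7440 = 2^4 *3^1 * 5^1*31^1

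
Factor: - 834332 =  - 2^2*167^1 *1249^1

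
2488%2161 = 327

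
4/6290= 2/3145 =0.00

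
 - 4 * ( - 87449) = 349796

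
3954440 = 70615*56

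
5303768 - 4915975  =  387793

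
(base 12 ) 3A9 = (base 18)1d3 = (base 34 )gh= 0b1000110001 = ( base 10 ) 561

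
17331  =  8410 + 8921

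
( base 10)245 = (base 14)137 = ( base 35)70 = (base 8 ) 365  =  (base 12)185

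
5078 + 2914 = 7992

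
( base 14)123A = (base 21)74h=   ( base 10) 3188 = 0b110001110100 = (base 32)33k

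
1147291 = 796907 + 350384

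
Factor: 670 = 2^1*5^1*67^1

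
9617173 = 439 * 21907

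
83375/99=83375/99 = 842.17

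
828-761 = 67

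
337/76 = 337/76 = 4.43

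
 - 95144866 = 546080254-641225120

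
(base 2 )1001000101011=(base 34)40r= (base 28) 5q3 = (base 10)4651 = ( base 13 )216a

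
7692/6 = 1282 = 1282.00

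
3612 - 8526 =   -  4914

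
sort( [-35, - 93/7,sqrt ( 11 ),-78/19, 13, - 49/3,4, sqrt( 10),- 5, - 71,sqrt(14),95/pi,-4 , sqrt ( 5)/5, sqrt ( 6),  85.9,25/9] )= [ - 71,-35, -49/3, -93/7, - 5,  -  78/19, - 4, sqrt( 5 ) /5,sqrt (6),25/9,sqrt( 10), sqrt ( 11),sqrt( 14 ),4,13, 95/pi,85.9 ] 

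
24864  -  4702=20162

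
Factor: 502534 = 2^1 * 37^1 * 6791^1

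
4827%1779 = 1269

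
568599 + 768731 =1337330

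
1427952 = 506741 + 921211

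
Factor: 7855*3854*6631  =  2^1*5^1*19^1*41^1*47^1*349^1*1571^1 = 200741390270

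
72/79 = 72/79  =  0.91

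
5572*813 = 4530036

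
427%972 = 427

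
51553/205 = 51553/205=251.48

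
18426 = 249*74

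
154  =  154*1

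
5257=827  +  4430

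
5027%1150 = 427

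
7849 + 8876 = 16725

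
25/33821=25/33821 = 0.00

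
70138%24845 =20448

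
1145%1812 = 1145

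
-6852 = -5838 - 1014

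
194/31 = 194/31 =6.26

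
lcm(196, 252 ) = 1764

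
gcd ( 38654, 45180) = 502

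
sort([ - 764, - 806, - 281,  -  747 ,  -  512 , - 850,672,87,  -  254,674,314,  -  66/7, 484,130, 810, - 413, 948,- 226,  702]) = [ - 850,-806, - 764, - 747, - 512, - 413,  -  281, - 254, - 226,-66/7,87,130, 314 , 484,672,674, 702,810,948 ]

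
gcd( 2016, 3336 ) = 24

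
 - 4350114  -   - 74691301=70341187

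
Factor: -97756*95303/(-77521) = 9316440068/77521= 2^2*13^1*7331^1*24439^1 * 77521^( - 1)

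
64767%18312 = 9831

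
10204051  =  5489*1859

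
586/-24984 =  - 1 + 12199/12492 = - 0.02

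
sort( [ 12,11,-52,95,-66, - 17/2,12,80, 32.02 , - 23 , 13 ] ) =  [-66,  -  52, - 23,-17/2, 11,12,12,13,32.02, 80,95] 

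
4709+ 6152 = 10861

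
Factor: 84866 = 2^1*42433^1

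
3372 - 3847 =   -  475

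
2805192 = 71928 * 39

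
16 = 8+8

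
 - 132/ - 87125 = 132/87125 = 0.00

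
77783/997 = 78+17/997= 78.02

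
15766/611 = 25+ 491/611 = 25.80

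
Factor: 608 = 2^5*19^1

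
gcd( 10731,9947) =49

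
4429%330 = 139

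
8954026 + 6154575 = 15108601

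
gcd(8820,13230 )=4410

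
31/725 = 31/725 = 0.04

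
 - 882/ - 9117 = 98/1013 = 0.10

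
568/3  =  568/3=189.33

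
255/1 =255 =255.00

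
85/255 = 1/3 = 0.33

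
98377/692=98377/692 = 142.16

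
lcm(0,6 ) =0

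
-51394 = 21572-72966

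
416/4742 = 208/2371 =0.09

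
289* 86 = 24854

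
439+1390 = 1829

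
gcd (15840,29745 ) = 45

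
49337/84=49337/84 = 587.35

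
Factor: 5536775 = 5^2*221471^1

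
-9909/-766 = 12 + 717/766 = 12.94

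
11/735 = 11/735 = 0.01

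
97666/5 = 97666/5 = 19533.20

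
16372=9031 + 7341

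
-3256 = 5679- 8935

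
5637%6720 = 5637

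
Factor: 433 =433^1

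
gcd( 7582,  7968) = 2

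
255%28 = 3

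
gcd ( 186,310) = 62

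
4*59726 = 238904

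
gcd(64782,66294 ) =18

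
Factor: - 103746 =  - 2^1*3^1*17291^1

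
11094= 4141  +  6953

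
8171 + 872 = 9043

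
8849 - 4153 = 4696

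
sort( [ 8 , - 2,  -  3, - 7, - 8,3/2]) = [-8, - 7, - 3, - 2, 3/2,8]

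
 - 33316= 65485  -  98801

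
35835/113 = 317 + 14/113 = 317.12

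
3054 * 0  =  0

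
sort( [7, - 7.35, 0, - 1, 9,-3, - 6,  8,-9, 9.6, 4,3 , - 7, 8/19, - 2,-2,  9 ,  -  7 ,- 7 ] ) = [ - 9, - 7.35,- 7, -7,-7 ,  -  6, - 3, - 2, - 2 , - 1,0,  8/19, 3, 4,7, 8,  9,9, 9.6]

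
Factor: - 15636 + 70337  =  54701  =  19^1*2879^1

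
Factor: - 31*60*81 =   -  150660 = - 2^2*3^5*5^1*31^1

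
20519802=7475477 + 13044325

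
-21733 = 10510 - 32243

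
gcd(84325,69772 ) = 1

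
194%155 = 39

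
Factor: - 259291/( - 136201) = 13^( - 1 ) * 383^1*677^1*10477^( - 1)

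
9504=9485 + 19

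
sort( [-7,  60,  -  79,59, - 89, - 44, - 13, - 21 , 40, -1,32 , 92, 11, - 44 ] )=[-89, - 79,  -  44,-44,-21, - 13,- 7,- 1, 11, 32, 40, 59 , 60, 92] 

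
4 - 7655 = - 7651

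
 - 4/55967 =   -  4/55967 = - 0.00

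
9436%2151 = 832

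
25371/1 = 25371   =  25371.00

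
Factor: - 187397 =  - 7^1 * 19^1*1409^1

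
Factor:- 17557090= -2^1* 5^1 * 17^1*139^1*743^1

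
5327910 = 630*8457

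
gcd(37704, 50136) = 24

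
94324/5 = 94324/5=18864.80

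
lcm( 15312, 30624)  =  30624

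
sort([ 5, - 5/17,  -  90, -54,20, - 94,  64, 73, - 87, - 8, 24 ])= [  -  94, - 90,-87, - 54 , - 8, - 5/17, 5, 20, 24 , 64, 73]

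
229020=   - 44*( - 5205) 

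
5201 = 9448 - 4247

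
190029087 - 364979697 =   -  174950610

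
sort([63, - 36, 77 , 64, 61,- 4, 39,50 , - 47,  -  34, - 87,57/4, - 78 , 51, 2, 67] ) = [ -87 , - 78, - 47, - 36,  -  34, - 4,2, 57/4,39 , 50,  51 , 61 , 63,64, 67, 77 ]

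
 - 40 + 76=36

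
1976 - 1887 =89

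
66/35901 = 22/11967 = 0.00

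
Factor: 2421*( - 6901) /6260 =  - 2^( - 2 )*3^2*5^( - 1 )*67^1*103^1*  269^1* 313^( - 1) = -16707321/6260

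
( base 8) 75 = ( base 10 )61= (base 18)37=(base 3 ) 2021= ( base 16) 3d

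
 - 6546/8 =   -  3273/4  =  - 818.25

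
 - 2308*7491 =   -  17289228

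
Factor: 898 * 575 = 2^1*5^2*23^1*449^1 =516350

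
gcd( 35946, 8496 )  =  18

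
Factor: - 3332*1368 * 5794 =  - 2^6*3^2*7^2*17^1 * 19^1*2897^1=- 26410071744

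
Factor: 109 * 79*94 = 2^1 *47^1*79^1*109^1 = 809434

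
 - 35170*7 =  - 246190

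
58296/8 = 7287 = 7287.00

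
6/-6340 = - 1 + 3167/3170 = - 0.00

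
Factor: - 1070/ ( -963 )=2^1*3^( - 2 )*5^1 = 10/9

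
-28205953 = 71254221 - 99460174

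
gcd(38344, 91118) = 2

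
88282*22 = 1942204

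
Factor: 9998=2^1*4999^1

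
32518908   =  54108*601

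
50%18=14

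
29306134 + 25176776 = 54482910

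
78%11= 1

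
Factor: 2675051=601^1*4451^1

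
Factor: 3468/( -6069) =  - 2^2*7^( - 1)= - 4/7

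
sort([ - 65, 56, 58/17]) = [ - 65, 58/17, 56 ] 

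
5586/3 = 1862 = 1862.00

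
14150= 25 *566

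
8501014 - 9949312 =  - 1448298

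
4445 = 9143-4698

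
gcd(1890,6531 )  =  21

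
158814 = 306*519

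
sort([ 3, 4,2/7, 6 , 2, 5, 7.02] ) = [2/7 , 2,3,4, 5,6 , 7.02] 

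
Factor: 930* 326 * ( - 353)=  - 2^2*3^1 * 5^1*31^1 * 163^1*353^1 = - 107022540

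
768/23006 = 384/11503 = 0.03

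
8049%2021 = 1986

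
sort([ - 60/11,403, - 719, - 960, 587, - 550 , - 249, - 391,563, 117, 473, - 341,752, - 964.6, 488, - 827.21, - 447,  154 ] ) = [ - 964.6, - 960, - 827.21,  -  719, - 550, - 447, - 391, - 341, - 249,  -  60/11, 117, 154,403,473, 488  ,  563, 587, 752]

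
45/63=5/7 = 0.71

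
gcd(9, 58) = 1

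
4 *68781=275124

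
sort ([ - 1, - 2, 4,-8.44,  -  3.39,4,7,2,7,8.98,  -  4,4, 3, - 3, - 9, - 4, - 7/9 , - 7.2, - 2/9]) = [-9, - 8.44, - 7.2, - 4,- 4, - 3.39,  -  3, - 2,  -  1,-7/9, - 2/9,  2, 3,4,  4 , 4, 7, 7, 8.98 ] 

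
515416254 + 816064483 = 1331480737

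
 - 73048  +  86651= 13603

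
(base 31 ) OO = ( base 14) 3CC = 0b1100000000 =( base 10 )768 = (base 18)26C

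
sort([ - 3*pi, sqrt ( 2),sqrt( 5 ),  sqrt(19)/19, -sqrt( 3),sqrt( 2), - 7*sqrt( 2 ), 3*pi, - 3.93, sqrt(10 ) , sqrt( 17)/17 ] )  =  [-7*sqrt( 2 ),-3*pi, - 3.93,-sqrt(3) , sqrt(19)/19,sqrt( 17)/17,sqrt( 2), sqrt (2), sqrt (5),  sqrt( 10),3*pi]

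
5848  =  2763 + 3085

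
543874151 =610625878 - 66751727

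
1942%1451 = 491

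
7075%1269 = 730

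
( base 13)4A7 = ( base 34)nv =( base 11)67a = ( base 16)32d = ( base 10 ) 813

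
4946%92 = 70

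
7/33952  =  7/33952 = 0.00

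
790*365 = 288350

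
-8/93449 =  - 1 + 93441/93449= - 0.00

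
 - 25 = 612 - 637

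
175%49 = 28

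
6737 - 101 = 6636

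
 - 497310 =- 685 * 726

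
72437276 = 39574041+32863235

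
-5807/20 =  - 291 + 13/20 = -290.35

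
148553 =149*997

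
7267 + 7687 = 14954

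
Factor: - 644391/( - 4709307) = 3^1*11^1 *23^1*283^1 * 839^ ( - 1)* 1871^ ( - 1) = 214797/1569769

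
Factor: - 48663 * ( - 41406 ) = 2014940178 = 2^1*3^3*67^1*103^1*5407^1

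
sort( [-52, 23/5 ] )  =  [ - 52, 23/5] 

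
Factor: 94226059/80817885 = 3^( - 3)*5^( - 1)*211^1*446569^1*598651^( - 1 ) 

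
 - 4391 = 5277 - 9668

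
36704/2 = 18352 = 18352.00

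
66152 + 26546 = 92698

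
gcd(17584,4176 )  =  16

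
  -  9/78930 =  - 1 + 8769/8770 =- 0.00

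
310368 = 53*5856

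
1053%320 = 93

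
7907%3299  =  1309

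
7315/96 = 7315/96 = 76.20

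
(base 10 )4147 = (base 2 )1000000110011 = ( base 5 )113042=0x1033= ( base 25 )6FM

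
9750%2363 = 298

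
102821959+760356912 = 863178871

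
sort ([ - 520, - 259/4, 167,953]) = [ - 520, - 259/4,167, 953 ] 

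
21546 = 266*81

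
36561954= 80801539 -44239585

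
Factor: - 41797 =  - 7^2*853^1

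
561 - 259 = 302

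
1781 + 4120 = 5901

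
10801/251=10801/251 = 43.03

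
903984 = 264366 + 639618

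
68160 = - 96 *( - 710 ) 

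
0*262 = 0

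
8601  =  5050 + 3551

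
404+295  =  699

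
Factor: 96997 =96997^1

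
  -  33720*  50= - 1686000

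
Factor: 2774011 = 2774011^1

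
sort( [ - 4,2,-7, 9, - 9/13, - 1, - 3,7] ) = [ - 7, - 4, - 3, - 1, - 9/13,2,7  ,  9]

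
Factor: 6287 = 6287^1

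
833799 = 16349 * 51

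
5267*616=3244472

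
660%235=190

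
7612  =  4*1903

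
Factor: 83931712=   2^6 *1311433^1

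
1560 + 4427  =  5987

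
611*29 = 17719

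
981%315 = 36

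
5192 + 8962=14154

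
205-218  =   - 13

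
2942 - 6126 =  - 3184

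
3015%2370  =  645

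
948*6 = 5688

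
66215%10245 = 4745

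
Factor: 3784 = 2^3*11^1*43^1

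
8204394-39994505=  - 31790111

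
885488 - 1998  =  883490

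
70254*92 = 6463368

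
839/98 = 8 + 55/98 = 8.56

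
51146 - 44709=6437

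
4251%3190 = 1061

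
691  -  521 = 170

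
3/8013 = 1/2671 = 0.00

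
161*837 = 134757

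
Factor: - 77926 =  - 2^1*47^1*829^1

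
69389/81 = 856 + 53/81 =856.65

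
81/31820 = 81/31820 = 0.00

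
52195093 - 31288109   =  20906984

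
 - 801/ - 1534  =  801/1534 = 0.52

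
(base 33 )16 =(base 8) 47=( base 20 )1J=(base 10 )39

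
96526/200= 48263/100  =  482.63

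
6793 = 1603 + 5190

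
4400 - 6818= -2418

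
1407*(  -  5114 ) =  - 7195398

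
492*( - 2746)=-1351032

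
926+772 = 1698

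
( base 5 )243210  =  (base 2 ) 10001111011100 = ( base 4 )2033130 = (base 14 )34BA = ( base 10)9180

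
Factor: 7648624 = 2^4*478039^1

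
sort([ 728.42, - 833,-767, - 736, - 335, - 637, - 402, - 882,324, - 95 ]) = [ - 882, - 833 ,  -  767 ,  -  736, - 637 , - 402, - 335, - 95,324,  728.42 ] 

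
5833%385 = 58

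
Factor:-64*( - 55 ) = 2^6*5^1 *11^1 = 3520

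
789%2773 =789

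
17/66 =17/66 = 0.26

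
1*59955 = 59955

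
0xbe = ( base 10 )190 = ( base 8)276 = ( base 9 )231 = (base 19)A0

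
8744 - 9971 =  - 1227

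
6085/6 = 6085/6 = 1014.17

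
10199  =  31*329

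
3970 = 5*794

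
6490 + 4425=10915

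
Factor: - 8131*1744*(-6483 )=91931948112 = 2^4*3^1  *47^1*109^1*173^1 * 2161^1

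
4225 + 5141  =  9366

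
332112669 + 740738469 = 1072851138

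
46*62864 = 2891744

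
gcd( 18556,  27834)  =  9278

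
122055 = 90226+31829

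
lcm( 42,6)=42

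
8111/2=4055 + 1/2  =  4055.50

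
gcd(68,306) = 34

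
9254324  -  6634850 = 2619474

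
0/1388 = 0 = 0.00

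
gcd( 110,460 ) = 10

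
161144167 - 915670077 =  - 754525910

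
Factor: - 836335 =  - 5^1*167267^1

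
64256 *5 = 321280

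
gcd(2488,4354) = 622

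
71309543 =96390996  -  25081453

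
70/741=70/741 = 0.09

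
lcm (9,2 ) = 18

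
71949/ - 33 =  - 23983/11 =-2180.27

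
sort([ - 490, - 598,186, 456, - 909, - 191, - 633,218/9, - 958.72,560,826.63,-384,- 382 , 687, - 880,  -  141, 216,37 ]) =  [ - 958.72, - 909, - 880, - 633, - 598, - 490,  -  384, - 382, - 191, - 141,218/9,37,186, 216, 456  ,  560 , 687, 826.63 ] 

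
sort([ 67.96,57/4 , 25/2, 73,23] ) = [ 25/2,  57/4  ,  23,67.96, 73]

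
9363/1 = 9363 = 9363.00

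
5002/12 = 416 + 5/6 = 416.83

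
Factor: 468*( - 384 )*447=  - 2^9*3^4*13^1*149^1 = - 80331264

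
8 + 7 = 15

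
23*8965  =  206195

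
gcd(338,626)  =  2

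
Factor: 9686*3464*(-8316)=-279020960064 =- 2^6*3^3*7^1 * 11^1*29^1*167^1*433^1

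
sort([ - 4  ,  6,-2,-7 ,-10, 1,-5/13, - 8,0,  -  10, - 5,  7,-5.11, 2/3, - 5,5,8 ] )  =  [ - 10,-10,-8 ,  -  7,-5.11 , - 5, - 5,-4,-2, - 5/13,0 , 2/3, 1,5,6,7,8 ] 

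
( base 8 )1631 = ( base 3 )1021010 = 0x399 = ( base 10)921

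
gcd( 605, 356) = 1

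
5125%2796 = 2329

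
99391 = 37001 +62390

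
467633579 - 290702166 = 176931413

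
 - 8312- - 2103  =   - 6209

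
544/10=54 + 2/5=54.40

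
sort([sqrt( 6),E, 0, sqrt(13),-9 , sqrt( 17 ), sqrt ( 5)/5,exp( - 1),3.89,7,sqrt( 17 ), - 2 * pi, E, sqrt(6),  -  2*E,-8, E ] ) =[ - 9,-8, - 2*pi,  -  2 * E,  0,exp(-1), sqrt(5)/5, sqrt( 6),sqrt( 6),E,E, E , sqrt (13), 3.89,sqrt( 17), sqrt(17),7]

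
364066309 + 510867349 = 874933658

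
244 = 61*4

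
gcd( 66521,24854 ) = 731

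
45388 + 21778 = 67166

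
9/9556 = 9/9556 = 0.00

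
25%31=25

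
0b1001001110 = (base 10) 590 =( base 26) MI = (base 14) 302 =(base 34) HC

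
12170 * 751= 9139670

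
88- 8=80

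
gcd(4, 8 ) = 4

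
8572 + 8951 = 17523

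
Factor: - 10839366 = - 2^1 * 3^3 *181^1*1109^1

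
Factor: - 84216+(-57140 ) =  - 2^2*35339^1 = -141356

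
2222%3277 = 2222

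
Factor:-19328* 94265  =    -  1821953920 = - 2^7*5^1*17^1*151^1*1109^1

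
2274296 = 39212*58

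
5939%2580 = 779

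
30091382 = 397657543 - 367566161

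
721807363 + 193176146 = 914983509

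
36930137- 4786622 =32143515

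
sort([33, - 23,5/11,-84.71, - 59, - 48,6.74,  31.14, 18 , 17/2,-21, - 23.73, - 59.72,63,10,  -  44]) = [ - 84.71,  -  59.72, - 59, - 48, - 44, - 23.73, - 23, - 21, 5/11 , 6.74,17/2,10, 18,31.14,33,63] 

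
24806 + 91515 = 116321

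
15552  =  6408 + 9144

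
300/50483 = 300/50483 =0.01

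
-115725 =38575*( - 3)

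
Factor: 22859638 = 2^1 * 11429819^1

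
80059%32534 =14991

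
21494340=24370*882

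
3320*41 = 136120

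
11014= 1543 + 9471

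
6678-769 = 5909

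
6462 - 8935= - 2473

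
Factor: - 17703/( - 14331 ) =3^1*7^1*17^( - 1) = 21/17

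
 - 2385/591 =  -5 + 190/197= - 4.04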